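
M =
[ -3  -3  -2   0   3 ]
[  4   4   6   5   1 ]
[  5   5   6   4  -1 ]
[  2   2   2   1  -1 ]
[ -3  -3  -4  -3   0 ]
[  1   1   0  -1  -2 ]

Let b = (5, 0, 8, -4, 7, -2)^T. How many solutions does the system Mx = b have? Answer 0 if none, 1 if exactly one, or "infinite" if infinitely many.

0

Row reduce the augmented matrix [M | b].
R2 ← R2 + (4/3)·R1: [0, 0, 10/3, 5, 5, 20/3]
R3 ← R3 + (5/3)·R1: [0, 0, 8/3, 4, 4, 49/3]
R4 ← R4 + (2/3)·R1: [0, 0, 2/3, 1, 1, -2/3]
R5 ← R5 − R1: [0, 0, -2, -3, -3, 2]
R6 ← R6 + (1/3)·R1: [0, 0, -2/3, -1, -1, -1/3]
R3 ← R3 − (4/5)·R2: [0, 0, 0, 0, 0, 11]
R4 ← R4 − (1/5)·R2: [0, 0, 0, 0, 0, -2]
R5 ← R5 + (3/5)·R2: [0, 0, 0, 0, 0, 6]
R6 ← R6 + (1/5)·R2: [0, 0, 0, 0, 0, 1]
R4 ← R4 + (2/11)·R3: [0, 0, 0, 0, 0, 0]
R5 ← R5 − (6/11)·R3: [0, 0, 0, 0, 0, 0]
R6 ← R6 − (1/11)·R3: [0, 0, 0, 0, 0, 0]
The echelon form has 3 nonzero rows; the last pivot sits in the augmented column, so rank(M) = 2 but rank([M|b]) = 3.
Since the ranks differ, the system is inconsistent.
It has no solutions.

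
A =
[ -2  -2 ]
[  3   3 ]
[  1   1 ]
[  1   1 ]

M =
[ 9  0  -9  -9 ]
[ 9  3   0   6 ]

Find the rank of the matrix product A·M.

First compute AM:
[[-36,  -6,  18,   6],
 [ 54,   9, -27,  -9],
 [ 18,   3,  -9,  -3],
 [ 18,   3,  -9,  -3]]
Now row reduce the product.
R2 ← R2 + (3/2)·R1: [0, 0, 0, 0]
R3 ← R3 + (1/2)·R1: [0, 0, 0, 0]
R4 ← R4 + (1/2)·R1: [0, 0, 0, 0]
1 nonzero row, so rank(AM) = 1.

1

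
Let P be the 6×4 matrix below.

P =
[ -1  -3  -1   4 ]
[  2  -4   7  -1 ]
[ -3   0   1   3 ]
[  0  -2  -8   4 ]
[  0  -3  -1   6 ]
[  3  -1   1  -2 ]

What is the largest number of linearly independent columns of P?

Row reduce to echelon form.
R2 ← R2 + (2)·R1: [0, -10, 5, 7]
R3 ← R3 − (3)·R1: [0, 9, 4, -9]
R6 ← R6 + (3)·R1: [0, -10, -2, 10]
R3 ← R3 + (9/10)·R2: [0, 0, 17/2, -27/10]
R4 ← R4 − (1/5)·R2: [0, 0, -9, 13/5]
R5 ← R5 − (3/10)·R2: [0, 0, -5/2, 39/10]
R6 ← R6 − R2: [0, 0, -7, 3]
R4 ← R4 + (18/17)·R3: [0, 0, 0, -22/85]
R5 ← R5 + (5/17)·R3: [0, 0, 0, 264/85]
R6 ← R6 + (14/17)·R3: [0, 0, 0, 66/85]
R5 ← R5 + (12)·R4: [0, 0, 0, 0]
R6 ← R6 + (3)·R4: [0, 0, 0, 0]
Echelon form has 4 nonzero rows, so rank(P) = 4.
The rank gives the maximum number of linearly independent columns: 4.

4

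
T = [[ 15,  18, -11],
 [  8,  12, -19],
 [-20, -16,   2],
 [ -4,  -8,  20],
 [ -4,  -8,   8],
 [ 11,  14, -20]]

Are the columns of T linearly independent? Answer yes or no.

Row reduce T to echelon form.
R2 ← R2 − (8/15)·R1: [0, 12/5, -197/15]
R3 ← R3 + (4/3)·R1: [0, 8, -38/3]
R4 ← R4 + (4/15)·R1: [0, -16/5, 256/15]
R5 ← R5 + (4/15)·R1: [0, -16/5, 76/15]
R6 ← R6 − (11/15)·R1: [0, 4/5, -179/15]
R3 ← R3 − (10/3)·R2: [0, 0, 280/9]
R4 ← R4 + (4/3)·R2: [0, 0, -4/9]
R5 ← R5 + (4/3)·R2: [0, 0, -112/9]
R6 ← R6 − (1/3)·R2: [0, 0, -68/9]
R4 ← R4 + (1/70)·R3: [0, 0, 0]
R5 ← R5 + (2/5)·R3: [0, 0, 0]
R6 ← R6 + (17/70)·R3: [0, 0, 0]
3 pivots among 3 columns.
Every column is a pivot column, so the columns are linearly independent.

yes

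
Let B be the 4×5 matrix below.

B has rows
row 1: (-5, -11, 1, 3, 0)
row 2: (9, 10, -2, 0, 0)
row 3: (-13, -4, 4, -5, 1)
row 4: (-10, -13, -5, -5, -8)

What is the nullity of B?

2

Row reduce to echelon form.
R2 ← R2 + (9/5)·R1: [0, -49/5, -1/5, 27/5, 0]
R3 ← R3 − (13/5)·R1: [0, 123/5, 7/5, -64/5, 1]
R4 ← R4 − (2)·R1: [0, 9, -7, -11, -8]
R3 ← R3 + (123/49)·R2: [0, 0, 44/49, 37/49, 1]
R4 ← R4 + (45/49)·R2: [0, 0, -352/49, -296/49, -8]
R4 ← R4 + (8)·R3: [0, 0, 0, 0, 0]
3 nonzero rows, so rank(B) = 3.
B has 5 columns; by rank–nullity, nullity = 5 − 3 = 2.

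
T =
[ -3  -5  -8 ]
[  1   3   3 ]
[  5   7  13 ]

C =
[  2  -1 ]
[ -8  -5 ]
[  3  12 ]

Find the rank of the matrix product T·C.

First compute TC:
[[ 10, -68],
 [-13,  20],
 [ -7, 116]]
Now row reduce the product.
R2 ← R2 + (13/10)·R1: [0, -342/5]
R3 ← R3 + (7/10)·R1: [0, 342/5]
R3 ← R3 + R2: [0, 0]
2 nonzero rows, so rank(TC) = 2.

2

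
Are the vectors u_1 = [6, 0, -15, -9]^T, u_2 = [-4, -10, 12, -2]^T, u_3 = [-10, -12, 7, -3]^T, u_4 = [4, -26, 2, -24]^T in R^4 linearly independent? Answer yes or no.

Form the matrix with these vectors as rows and row reduce.
R2 ← R2 + (2/3)·R1: [0, -10, 2, -8]
R3 ← R3 + (5/3)·R1: [0, -12, -18, -18]
R4 ← R4 − (2/3)·R1: [0, -26, 12, -18]
R3 ← R3 − (6/5)·R2: [0, 0, -102/5, -42/5]
R4 ← R4 − (13/5)·R2: [0, 0, 34/5, 14/5]
R4 ← R4 + (1/3)·R3: [0, 0, 0, 0]
3 nonzero rows, so the 4 vectors span a space of dimension 3.
Since 3 < 4, the vectors are linearly dependent.

no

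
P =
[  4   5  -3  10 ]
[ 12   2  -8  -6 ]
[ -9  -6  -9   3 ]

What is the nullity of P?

Row reduce to echelon form.
R2 ← R2 − (3)·R1: [0, -13, 1, -36]
R3 ← R3 + (9/4)·R1: [0, 21/4, -63/4, 51/2]
R3 ← R3 + (21/52)·R2: [0, 0, -399/26, 285/26]
3 nonzero rows, so rank(P) = 3.
P has 4 columns; by rank–nullity, nullity = 4 − 3 = 1.

1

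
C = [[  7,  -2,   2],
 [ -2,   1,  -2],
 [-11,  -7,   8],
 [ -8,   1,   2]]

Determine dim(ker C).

0

Row reduce to echelon form.
R2 ← R2 + (2/7)·R1: [0, 3/7, -10/7]
R3 ← R3 + (11/7)·R1: [0, -71/7, 78/7]
R4 ← R4 + (8/7)·R1: [0, -9/7, 30/7]
R3 ← R3 + (71/3)·R2: [0, 0, -68/3]
R4 ← R4 + (3)·R2: [0, 0, 0]
3 nonzero rows, so rank(C) = 3.
C has 3 columns; by rank–nullity, nullity = 3 − 3 = 0.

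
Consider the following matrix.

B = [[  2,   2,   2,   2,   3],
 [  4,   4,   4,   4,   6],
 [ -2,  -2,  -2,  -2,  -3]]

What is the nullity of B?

4

Row reduce to echelon form.
R2 ← R2 − (2)·R1: [0, 0, 0, 0, 0]
R3 ← R3 + R1: [0, 0, 0, 0, 0]
1 nonzero row, so rank(B) = 1.
B has 5 columns; by rank–nullity, nullity = 5 − 1 = 4.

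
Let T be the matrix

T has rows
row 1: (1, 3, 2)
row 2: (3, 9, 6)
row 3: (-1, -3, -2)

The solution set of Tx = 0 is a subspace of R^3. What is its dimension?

2

Row reduce to echelon form.
R2 ← R2 − (3)·R1: [0, 0, 0]
R3 ← R3 + R1: [0, 0, 0]
1 nonzero row, so rank(T) = 1.
T has 3 columns; by rank–nullity, nullity = 3 − 1 = 2.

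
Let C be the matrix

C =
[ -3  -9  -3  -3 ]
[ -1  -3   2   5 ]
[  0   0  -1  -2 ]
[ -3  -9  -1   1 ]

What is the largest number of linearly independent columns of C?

Row reduce to echelon form.
R2 ← R2 − (1/3)·R1: [0, 0, 3, 6]
R4 ← R4 − R1: [0, 0, 2, 4]
R3 ← R3 + (1/3)·R2: [0, 0, 0, 0]
R4 ← R4 − (2/3)·R2: [0, 0, 0, 0]
Echelon form has 2 nonzero rows, so rank(C) = 2.
The rank gives the maximum number of linearly independent columns: 2.

2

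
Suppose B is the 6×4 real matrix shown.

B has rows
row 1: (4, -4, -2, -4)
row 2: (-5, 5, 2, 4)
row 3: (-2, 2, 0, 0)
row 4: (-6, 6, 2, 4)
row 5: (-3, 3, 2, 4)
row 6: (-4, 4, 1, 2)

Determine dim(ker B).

2

Row reduce to echelon form.
R2 ← R2 + (5/4)·R1: [0, 0, -1/2, -1]
R3 ← R3 + (1/2)·R1: [0, 0, -1, -2]
R4 ← R4 + (3/2)·R1: [0, 0, -1, -2]
R5 ← R5 + (3/4)·R1: [0, 0, 1/2, 1]
R6 ← R6 + R1: [0, 0, -1, -2]
R3 ← R3 − (2)·R2: [0, 0, 0, 0]
R4 ← R4 − (2)·R2: [0, 0, 0, 0]
R5 ← R5 + R2: [0, 0, 0, 0]
R6 ← R6 − (2)·R2: [0, 0, 0, 0]
2 nonzero rows, so rank(B) = 2.
B has 4 columns; by rank–nullity, nullity = 4 − 2 = 2.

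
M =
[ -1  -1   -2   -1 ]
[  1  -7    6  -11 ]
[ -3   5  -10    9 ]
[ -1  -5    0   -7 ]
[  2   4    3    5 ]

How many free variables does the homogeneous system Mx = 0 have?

2

Row reduce to echelon form.
R2 ← R2 + R1: [0, -8, 4, -12]
R3 ← R3 − (3)·R1: [0, 8, -4, 12]
R4 ← R4 − R1: [0, -4, 2, -6]
R5 ← R5 + (2)·R1: [0, 2, -1, 3]
R3 ← R3 + R2: [0, 0, 0, 0]
R4 ← R4 − (1/2)·R2: [0, 0, 0, 0]
R5 ← R5 + (1/4)·R2: [0, 0, 0, 0]
2 nonzero rows, so rank(M) = 2.
M has 4 columns; by rank–nullity, nullity = 4 − 2 = 2.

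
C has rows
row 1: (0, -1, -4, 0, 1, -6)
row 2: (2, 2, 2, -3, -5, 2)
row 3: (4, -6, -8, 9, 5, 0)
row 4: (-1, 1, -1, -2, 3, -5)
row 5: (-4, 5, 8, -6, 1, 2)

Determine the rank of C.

4

Row reduce to echelon form.
Swap R1 ↔ R2
R3 ← R3 − (2)·R1: [0, -10, -12, 15, 15, -4]
R4 ← R4 + (1/2)·R1: [0, 2, 0, -7/2, 1/2, -4]
R5 ← R5 + (2)·R1: [0, 9, 12, -12, -9, 6]
R3 ← R3 − (10)·R2: [0, 0, 28, 15, 5, 56]
R4 ← R4 + (2)·R2: [0, 0, -8, -7/2, 5/2, -16]
R5 ← R5 + (9)·R2: [0, 0, -24, -12, 0, -48]
R4 ← R4 + (2/7)·R3: [0, 0, 0, 11/14, 55/14, 0]
R5 ← R5 + (6/7)·R3: [0, 0, 0, 6/7, 30/7, 0]
R5 ← R5 − (12/11)·R4: [0, 0, 0, 0, 0, 0]
Echelon form has 4 nonzero rows, so rank(C) = 4.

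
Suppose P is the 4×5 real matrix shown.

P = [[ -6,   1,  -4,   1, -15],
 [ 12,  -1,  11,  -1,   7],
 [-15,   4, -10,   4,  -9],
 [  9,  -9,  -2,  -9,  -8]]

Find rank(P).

Row reduce to echelon form.
R2 ← R2 + (2)·R1: [0, 1, 3, 1, -23]
R3 ← R3 − (5/2)·R1: [0, 3/2, 0, 3/2, 57/2]
R4 ← R4 + (3/2)·R1: [0, -15/2, -8, -15/2, -61/2]
R3 ← R3 − (3/2)·R2: [0, 0, -9/2, 0, 63]
R4 ← R4 + (15/2)·R2: [0, 0, 29/2, 0, -203]
R4 ← R4 + (29/9)·R3: [0, 0, 0, 0, 0]
Echelon form has 3 nonzero rows, so rank(P) = 3.

3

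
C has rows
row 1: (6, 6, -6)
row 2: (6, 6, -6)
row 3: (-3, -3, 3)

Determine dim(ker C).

2

Row reduce to echelon form.
R2 ← R2 − R1: [0, 0, 0]
R3 ← R3 + (1/2)·R1: [0, 0, 0]
1 nonzero row, so rank(C) = 1.
C has 3 columns; by rank–nullity, nullity = 3 − 1 = 2.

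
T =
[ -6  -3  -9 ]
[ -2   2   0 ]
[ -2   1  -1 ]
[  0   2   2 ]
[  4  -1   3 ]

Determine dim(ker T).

Row reduce to echelon form.
R2 ← R2 − (1/3)·R1: [0, 3, 3]
R3 ← R3 − (1/3)·R1: [0, 2, 2]
R5 ← R5 + (2/3)·R1: [0, -3, -3]
R3 ← R3 − (2/3)·R2: [0, 0, 0]
R4 ← R4 − (2/3)·R2: [0, 0, 0]
R5 ← R5 + R2: [0, 0, 0]
2 nonzero rows, so rank(T) = 2.
T has 3 columns; by rank–nullity, nullity = 3 − 2 = 1.

1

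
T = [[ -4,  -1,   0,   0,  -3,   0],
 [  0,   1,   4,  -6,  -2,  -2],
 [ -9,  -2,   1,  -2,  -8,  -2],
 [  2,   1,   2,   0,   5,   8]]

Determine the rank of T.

3

Row reduce to echelon form.
R3 ← R3 − (9/4)·R1: [0, 1/4, 1, -2, -5/4, -2]
R4 ← R4 + (1/2)·R1: [0, 1/2, 2, 0, 7/2, 8]
R3 ← R3 − (1/4)·R2: [0, 0, 0, -1/2, -3/4, -3/2]
R4 ← R4 − (1/2)·R2: [0, 0, 0, 3, 9/2, 9]
R4 ← R4 + (6)·R3: [0, 0, 0, 0, 0, 0]
Echelon form has 3 nonzero rows, so rank(T) = 3.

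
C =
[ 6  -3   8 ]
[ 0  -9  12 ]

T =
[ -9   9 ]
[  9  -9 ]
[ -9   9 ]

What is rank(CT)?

First compute CT:
[[-153, 153],
 [-189, 189]]
Now row reduce the product.
R2 ← R2 − (21/17)·R1: [0, 0]
1 nonzero row, so rank(CT) = 1.

1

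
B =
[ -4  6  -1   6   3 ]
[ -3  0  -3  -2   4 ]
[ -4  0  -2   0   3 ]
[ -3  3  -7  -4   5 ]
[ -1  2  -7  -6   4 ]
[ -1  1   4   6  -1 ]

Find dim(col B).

Row reduce to echelon form.
R2 ← R2 − (3/4)·R1: [0, -9/2, -9/4, -13/2, 7/4]
R3 ← R3 − R1: [0, -6, -1, -6, 0]
R4 ← R4 − (3/4)·R1: [0, -3/2, -25/4, -17/2, 11/4]
R5 ← R5 − (1/4)·R1: [0, 1/2, -27/4, -15/2, 13/4]
R6 ← R6 − (1/4)·R1: [0, -1/2, 17/4, 9/2, -7/4]
R3 ← R3 − (4/3)·R2: [0, 0, 2, 8/3, -7/3]
R4 ← R4 − (1/3)·R2: [0, 0, -11/2, -19/3, 13/6]
R5 ← R5 + (1/9)·R2: [0, 0, -7, -74/9, 31/9]
R6 ← R6 − (1/9)·R2: [0, 0, 9/2, 47/9, -35/18]
R4 ← R4 + (11/4)·R3: [0, 0, 0, 1, -17/4]
R5 ← R5 + (7/2)·R3: [0, 0, 0, 10/9, -85/18]
R6 ← R6 − (9/4)·R3: [0, 0, 0, -7/9, 119/36]
R5 ← R5 − (10/9)·R4: [0, 0, 0, 0, 0]
R6 ← R6 + (7/9)·R4: [0, 0, 0, 0, 0]
Echelon form has 4 nonzero rows, so rank(B) = 4.
The column space has dimension equal to the rank: 4.

4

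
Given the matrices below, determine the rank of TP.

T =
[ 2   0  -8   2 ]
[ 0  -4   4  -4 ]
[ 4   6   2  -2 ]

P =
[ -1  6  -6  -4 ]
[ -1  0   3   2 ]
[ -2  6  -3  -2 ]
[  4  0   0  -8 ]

2

First compute TP:
[[ 22, -36,  12,  -8],
 [-20,  24, -24,  16],
 [-22,  36, -12,   8]]
Now row reduce the product.
R2 ← R2 + (10/11)·R1: [0, -96/11, -144/11, 96/11]
R3 ← R3 + R1: [0, 0, 0, 0]
2 nonzero rows, so rank(TP) = 2.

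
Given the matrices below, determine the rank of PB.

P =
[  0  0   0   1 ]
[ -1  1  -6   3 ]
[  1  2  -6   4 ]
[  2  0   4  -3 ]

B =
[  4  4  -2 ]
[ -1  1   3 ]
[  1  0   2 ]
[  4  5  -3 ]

First compute PB:
[[  4,   5,  -3],
 [  1,  12, -16],
 [ 12,  26, -20],
 [  0,  -7,  13]]
Now row reduce the product.
R2 ← R2 − (1/4)·R1: [0, 43/4, -61/4]
R3 ← R3 − (3)·R1: [0, 11, -11]
R3 ← R3 − (44/43)·R2: [0, 0, 198/43]
R4 ← R4 + (28/43)·R2: [0, 0, 132/43]
R4 ← R4 − (2/3)·R3: [0, 0, 0]
3 nonzero rows, so rank(PB) = 3.

3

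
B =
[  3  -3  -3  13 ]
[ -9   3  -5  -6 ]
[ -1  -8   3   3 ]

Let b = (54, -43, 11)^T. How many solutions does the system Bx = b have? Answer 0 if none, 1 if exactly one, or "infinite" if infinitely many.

infinite

Row reduce the augmented matrix [B | b].
R2 ← R2 + (3)·R1: [0, -6, -14, 33, 119]
R3 ← R3 + (1/3)·R1: [0, -9, 2, 22/3, 29]
R3 ← R3 − (3/2)·R2: [0, 0, 23, -253/6, -299/2]
The echelon form has 3 nonzero rows, and every pivot lies in the first 4 columns, so rank(B) = rank([B|b]) = 3.
The system is consistent.
rank = 3 < 4 unknowns, so there are infinitely many solutions.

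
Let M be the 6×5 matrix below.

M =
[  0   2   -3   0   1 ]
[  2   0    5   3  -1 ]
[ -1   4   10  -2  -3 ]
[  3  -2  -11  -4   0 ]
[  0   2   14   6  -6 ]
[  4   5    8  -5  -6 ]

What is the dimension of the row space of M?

5

Row reduce to echelon form.
Swap R1 ↔ R2
R3 ← R3 + (1/2)·R1: [0, 4, 25/2, -1/2, -7/2]
R4 ← R4 − (3/2)·R1: [0, -2, -37/2, -17/2, 3/2]
R6 ← R6 − (2)·R1: [0, 5, -2, -11, -4]
R3 ← R3 − (2)·R2: [0, 0, 37/2, -1/2, -11/2]
R4 ← R4 + R2: [0, 0, -43/2, -17/2, 5/2]
R5 ← R5 − R2: [0, 0, 17, 6, -7]
R6 ← R6 − (5/2)·R2: [0, 0, 11/2, -11, -13/2]
R4 ← R4 + (43/37)·R3: [0, 0, 0, -336/37, -144/37]
R5 ← R5 − (34/37)·R3: [0, 0, 0, 239/37, -72/37]
R6 ← R6 − (11/37)·R3: [0, 0, 0, -803/74, -180/37]
R5 ← R5 + (239/336)·R4: [0, 0, 0, 0, -33/7]
R6 ← R6 − (803/672)·R4: [0, 0, 0, 0, -3/14]
R6 ← R6 − (1/22)·R5: [0, 0, 0, 0, 0]
Echelon form has 5 nonzero rows, so rank(M) = 5.
The row space has dimension equal to the rank: 5.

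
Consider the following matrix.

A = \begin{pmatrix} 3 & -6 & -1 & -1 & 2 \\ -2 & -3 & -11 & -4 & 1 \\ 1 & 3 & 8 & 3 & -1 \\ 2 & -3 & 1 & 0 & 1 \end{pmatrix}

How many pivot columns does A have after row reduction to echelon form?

Row reduce to echelon form.
R2 ← R2 + (2/3)·R1: [0, -7, -35/3, -14/3, 7/3]
R3 ← R3 − (1/3)·R1: [0, 5, 25/3, 10/3, -5/3]
R4 ← R4 − (2/3)·R1: [0, 1, 5/3, 2/3, -1/3]
R3 ← R3 + (5/7)·R2: [0, 0, 0, 0, 0]
R4 ← R4 + (1/7)·R2: [0, 0, 0, 0, 0]
Echelon form has 2 nonzero rows, so rank(A) = 2.
Each nonzero row contributes one pivot column: 2 pivot columns.

2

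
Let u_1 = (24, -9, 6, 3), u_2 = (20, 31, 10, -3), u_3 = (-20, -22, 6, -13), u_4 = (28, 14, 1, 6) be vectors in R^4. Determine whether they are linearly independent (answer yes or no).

yes

Form the matrix with these vectors as rows and row reduce.
R2 ← R2 − (5/6)·R1: [0, 77/2, 5, -11/2]
R3 ← R3 + (5/6)·R1: [0, -59/2, 11, -21/2]
R4 ← R4 − (7/6)·R1: [0, 49/2, -6, 5/2]
R3 ← R3 + (59/77)·R2: [0, 0, 1142/77, -103/7]
R4 ← R4 − (7/11)·R2: [0, 0, -101/11, 6]
R4 ← R4 + (707/1142)·R3: [0, 0, 0, -3551/1142]
4 nonzero rows, so the 4 vectors span a space of dimension 4.
Since 4 = 4, the vectors are linearly independent.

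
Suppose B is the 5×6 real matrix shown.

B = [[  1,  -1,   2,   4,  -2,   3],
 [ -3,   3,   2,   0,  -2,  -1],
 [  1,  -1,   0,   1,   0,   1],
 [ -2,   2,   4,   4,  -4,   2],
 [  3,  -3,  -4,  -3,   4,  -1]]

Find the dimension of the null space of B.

Row reduce to echelon form.
R2 ← R2 + (3)·R1: [0, 0, 8, 12, -8, 8]
R3 ← R3 − R1: [0, 0, -2, -3, 2, -2]
R4 ← R4 + (2)·R1: [0, 0, 8, 12, -8, 8]
R5 ← R5 − (3)·R1: [0, 0, -10, -15, 10, -10]
R3 ← R3 + (1/4)·R2: [0, 0, 0, 0, 0, 0]
R4 ← R4 − R2: [0, 0, 0, 0, 0, 0]
R5 ← R5 + (5/4)·R2: [0, 0, 0, 0, 0, 0]
2 nonzero rows, so rank(B) = 2.
B has 6 columns; by rank–nullity, nullity = 6 − 2 = 4.

4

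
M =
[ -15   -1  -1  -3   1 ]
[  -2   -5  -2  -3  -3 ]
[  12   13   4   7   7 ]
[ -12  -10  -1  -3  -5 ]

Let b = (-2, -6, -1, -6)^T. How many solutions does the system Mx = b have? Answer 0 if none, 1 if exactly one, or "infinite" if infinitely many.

Row reduce the augmented matrix [M | b].
R2 ← R2 − (2/15)·R1: [0, -73/15, -28/15, -13/5, -47/15, -86/15]
R3 ← R3 + (4/5)·R1: [0, 61/5, 16/5, 23/5, 39/5, -13/5]
R4 ← R4 − (4/5)·R1: [0, -46/5, -1/5, -3/5, -29/5, -22/5]
R3 ← R3 + (183/73)·R2: [0, 0, -108/73, -140/73, -4/73, -1239/73]
R4 ← R4 − (138/73)·R2: [0, 0, 243/73, 315/73, 9/73, 470/73]
R4 ← R4 + (9/4)·R3: [0, 0, 0, 0, 0, -127/4]
The echelon form has 4 nonzero rows; the last pivot sits in the augmented column, so rank(M) = 3 but rank([M|b]) = 4.
Since the ranks differ, the system is inconsistent.
It has no solutions.

0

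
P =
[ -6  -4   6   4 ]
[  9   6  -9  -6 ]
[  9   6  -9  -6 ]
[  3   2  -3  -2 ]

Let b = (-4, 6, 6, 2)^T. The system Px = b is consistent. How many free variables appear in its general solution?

3

Row reduce the augmented matrix [P | b].
R2 ← R2 + (3/2)·R1: [0, 0, 0, 0, 0]
R3 ← R3 + (3/2)·R1: [0, 0, 0, 0, 0]
R4 ← R4 + (1/2)·R1: [0, 0, 0, 0, 0]
The echelon form has 1 nonzero rows, and every pivot lies in the first 4 columns, so rank(P) = rank([P|b]) = 1.
The system is consistent.
Free variables = (unknowns) − (rank) = 4 − 1 = 3.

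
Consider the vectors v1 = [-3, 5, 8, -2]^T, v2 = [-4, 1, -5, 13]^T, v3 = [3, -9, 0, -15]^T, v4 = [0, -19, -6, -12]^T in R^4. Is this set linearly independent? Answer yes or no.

Form the matrix with these vectors as rows and row reduce.
R2 ← R2 − (4/3)·R1: [0, -17/3, -47/3, 47/3]
R3 ← R3 + R1: [0, -4, 8, -17]
R3 ← R3 − (12/17)·R2: [0, 0, 324/17, -477/17]
R4 ← R4 − (57/17)·R2: [0, 0, 791/17, -1097/17]
R4 ← R4 − (791/324)·R3: [0, 0, 0, 143/36]
4 nonzero rows, so the 4 vectors span a space of dimension 4.
Since 4 = 4, the vectors are linearly independent.

yes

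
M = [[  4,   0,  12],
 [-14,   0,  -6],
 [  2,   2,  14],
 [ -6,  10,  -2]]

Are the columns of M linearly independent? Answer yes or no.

yes

Row reduce M to echelon form.
R2 ← R2 + (7/2)·R1: [0, 0, 36]
R3 ← R3 − (1/2)·R1: [0, 2, 8]
R4 ← R4 + (3/2)·R1: [0, 10, 16]
Swap R2 ↔ R3
R4 ← R4 − (5)·R2: [0, 0, -24]
R4 ← R4 + (2/3)·R3: [0, 0, 0]
3 pivots among 3 columns.
Every column is a pivot column, so the columns are linearly independent.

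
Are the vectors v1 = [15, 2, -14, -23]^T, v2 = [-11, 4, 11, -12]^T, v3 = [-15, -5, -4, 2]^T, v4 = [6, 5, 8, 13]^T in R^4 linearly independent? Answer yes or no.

yes

Form the matrix with these vectors as rows and row reduce.
R2 ← R2 + (11/15)·R1: [0, 82/15, 11/15, -433/15]
R3 ← R3 + R1: [0, -3, -18, -21]
R4 ← R4 − (2/5)·R1: [0, 21/5, 68/5, 111/5]
R3 ← R3 + (45/82)·R2: [0, 0, -1443/82, -3021/82]
R4 ← R4 − (63/82)·R2: [0, 0, 1069/82, 3639/82]
R4 ← R4 + (1069/1443)·R3: [0, 0, 0, 8218/481]
4 nonzero rows, so the 4 vectors span a space of dimension 4.
Since 4 = 4, the vectors are linearly independent.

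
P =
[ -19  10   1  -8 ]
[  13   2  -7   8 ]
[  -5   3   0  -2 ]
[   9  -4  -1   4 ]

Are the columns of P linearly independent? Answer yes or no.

Row reduce P to echelon form.
R2 ← R2 + (13/19)·R1: [0, 168/19, -120/19, 48/19]
R3 ← R3 − (5/19)·R1: [0, 7/19, -5/19, 2/19]
R4 ← R4 + (9/19)·R1: [0, 14/19, -10/19, 4/19]
R3 ← R3 − (1/24)·R2: [0, 0, 0, 0]
R4 ← R4 − (1/12)·R2: [0, 0, 0, 0]
2 pivots among 4 columns.
Only 2 < 4 pivot columns, so the columns are linearly dependent.

no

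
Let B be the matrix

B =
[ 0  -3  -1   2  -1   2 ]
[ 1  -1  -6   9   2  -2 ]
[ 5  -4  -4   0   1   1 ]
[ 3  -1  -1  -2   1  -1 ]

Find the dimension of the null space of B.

2

Row reduce to echelon form.
Swap R1 ↔ R2
R3 ← R3 − (5)·R1: [0, 1, 26, -45, -9, 11]
R4 ← R4 − (3)·R1: [0, 2, 17, -29, -5, 5]
R3 ← R3 + (1/3)·R2: [0, 0, 77/3, -133/3, -28/3, 35/3]
R4 ← R4 + (2/3)·R2: [0, 0, 49/3, -83/3, -17/3, 19/3]
R4 ← R4 − (7/11)·R3: [0, 0, 0, 6/11, 3/11, -12/11]
4 nonzero rows, so rank(B) = 4.
B has 6 columns; by rank–nullity, nullity = 6 − 4 = 2.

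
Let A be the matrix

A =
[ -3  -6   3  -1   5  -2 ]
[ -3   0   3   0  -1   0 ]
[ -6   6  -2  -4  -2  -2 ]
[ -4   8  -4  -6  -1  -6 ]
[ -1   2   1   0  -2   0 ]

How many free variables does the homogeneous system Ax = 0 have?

Row reduce to echelon form.
R2 ← R2 − R1: [0, 6, 0, 1, -6, 2]
R3 ← R3 − (2)·R1: [0, 18, -8, -2, -12, 2]
R4 ← R4 − (4/3)·R1: [0, 16, -8, -14/3, -23/3, -10/3]
R5 ← R5 − (1/3)·R1: [0, 4, 0, 1/3, -11/3, 2/3]
R3 ← R3 − (3)·R2: [0, 0, -8, -5, 6, -4]
R4 ← R4 − (8/3)·R2: [0, 0, -8, -22/3, 25/3, -26/3]
R5 ← R5 − (2/3)·R2: [0, 0, 0, -1/3, 1/3, -2/3]
R4 ← R4 − R3: [0, 0, 0, -7/3, 7/3, -14/3]
R5 ← R5 − (1/7)·R4: [0, 0, 0, 0, 0, 0]
4 nonzero rows, so rank(A) = 4.
A has 6 columns; by rank–nullity, nullity = 6 − 4 = 2.

2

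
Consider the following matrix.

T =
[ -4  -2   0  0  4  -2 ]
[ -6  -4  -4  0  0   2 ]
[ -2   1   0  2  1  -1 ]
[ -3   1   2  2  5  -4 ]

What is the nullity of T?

3

Row reduce to echelon form.
R2 ← R2 − (3/2)·R1: [0, -1, -4, 0, -6, 5]
R3 ← R3 − (1/2)·R1: [0, 2, 0, 2, -1, 0]
R4 ← R4 − (3/4)·R1: [0, 5/2, 2, 2, 2, -5/2]
R3 ← R3 + (2)·R2: [0, 0, -8, 2, -13, 10]
R4 ← R4 + (5/2)·R2: [0, 0, -8, 2, -13, 10]
R4 ← R4 − R3: [0, 0, 0, 0, 0, 0]
3 nonzero rows, so rank(T) = 3.
T has 6 columns; by rank–nullity, nullity = 6 − 3 = 3.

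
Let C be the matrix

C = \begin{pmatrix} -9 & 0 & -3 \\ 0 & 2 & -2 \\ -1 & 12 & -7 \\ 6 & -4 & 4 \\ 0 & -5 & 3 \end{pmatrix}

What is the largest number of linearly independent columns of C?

3

Row reduce to echelon form.
R3 ← R3 − (1/9)·R1: [0, 12, -20/3]
R4 ← R4 + (2/3)·R1: [0, -4, 2]
R3 ← R3 − (6)·R2: [0, 0, 16/3]
R4 ← R4 + (2)·R2: [0, 0, -2]
R5 ← R5 + (5/2)·R2: [0, 0, -2]
R4 ← R4 + (3/8)·R3: [0, 0, 0]
R5 ← R5 + (3/8)·R3: [0, 0, 0]
Echelon form has 3 nonzero rows, so rank(C) = 3.
The rank gives the maximum number of linearly independent columns: 3.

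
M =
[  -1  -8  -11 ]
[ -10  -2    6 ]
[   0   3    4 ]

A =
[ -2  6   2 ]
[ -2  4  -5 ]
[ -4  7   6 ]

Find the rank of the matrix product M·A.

First compute MA:
[[ 62, -115, -28],
 [  0, -26,  26],
 [-22,  40,   9]]
Now row reduce the product.
R3 ← R3 + (11/31)·R1: [0, -25/31, -29/31]
R3 ← R3 − (25/806)·R2: [0, 0, -54/31]
3 nonzero rows, so rank(MA) = 3.

3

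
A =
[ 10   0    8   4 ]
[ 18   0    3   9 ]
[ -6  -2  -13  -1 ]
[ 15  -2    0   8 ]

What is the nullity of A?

1

Row reduce to echelon form.
R2 ← R2 − (9/5)·R1: [0, 0, -57/5, 9/5]
R3 ← R3 + (3/5)·R1: [0, -2, -41/5, 7/5]
R4 ← R4 − (3/2)·R1: [0, -2, -12, 2]
Swap R2 ↔ R3
R4 ← R4 − R2: [0, 0, -19/5, 3/5]
R4 ← R4 − (1/3)·R3: [0, 0, 0, 0]
3 nonzero rows, so rank(A) = 3.
A has 4 columns; by rank–nullity, nullity = 4 − 3 = 1.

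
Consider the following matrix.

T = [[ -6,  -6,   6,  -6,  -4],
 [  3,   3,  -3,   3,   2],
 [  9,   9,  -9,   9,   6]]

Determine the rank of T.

1

Row reduce to echelon form.
R2 ← R2 + (1/2)·R1: [0, 0, 0, 0, 0]
R3 ← R3 + (3/2)·R1: [0, 0, 0, 0, 0]
Echelon form has 1 nonzero row, so rank(T) = 1.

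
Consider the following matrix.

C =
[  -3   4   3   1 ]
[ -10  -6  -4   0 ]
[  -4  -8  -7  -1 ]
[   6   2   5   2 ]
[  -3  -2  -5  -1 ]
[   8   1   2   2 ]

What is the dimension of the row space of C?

4

Row reduce to echelon form.
R2 ← R2 − (10/3)·R1: [0, -58/3, -14, -10/3]
R3 ← R3 − (4/3)·R1: [0, -40/3, -11, -7/3]
R4 ← R4 + (2)·R1: [0, 10, 11, 4]
R5 ← R5 − R1: [0, -6, -8, -2]
R6 ← R6 + (8/3)·R1: [0, 35/3, 10, 14/3]
R3 ← R3 − (20/29)·R2: [0, 0, -39/29, -1/29]
R4 ← R4 + (15/29)·R2: [0, 0, 109/29, 66/29]
R5 ← R5 − (9/29)·R2: [0, 0, -106/29, -28/29]
R6 ← R6 + (35/58)·R2: [0, 0, 45/29, 77/29]
R4 ← R4 + (109/39)·R3: [0, 0, 0, 85/39]
R5 ← R5 − (106/39)·R3: [0, 0, 0, -34/39]
R6 ← R6 + (15/13)·R3: [0, 0, 0, 34/13]
R5 ← R5 + (2/5)·R4: [0, 0, 0, 0]
R6 ← R6 − (6/5)·R4: [0, 0, 0, 0]
Echelon form has 4 nonzero rows, so rank(C) = 4.
The row space has dimension equal to the rank: 4.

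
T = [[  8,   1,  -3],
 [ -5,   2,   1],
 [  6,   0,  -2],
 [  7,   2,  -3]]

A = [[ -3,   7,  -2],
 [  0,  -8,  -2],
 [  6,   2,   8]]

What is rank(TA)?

First compute TA:
[[-42,  42, -42],
 [ 21, -49,  14],
 [-30,  38, -28],
 [-39,  27, -42]]
Now row reduce the product.
R2 ← R2 + (1/2)·R1: [0, -28, -7]
R3 ← R3 − (5/7)·R1: [0, 8, 2]
R4 ← R4 − (13/14)·R1: [0, -12, -3]
R3 ← R3 + (2/7)·R2: [0, 0, 0]
R4 ← R4 − (3/7)·R2: [0, 0, 0]
2 nonzero rows, so rank(TA) = 2.

2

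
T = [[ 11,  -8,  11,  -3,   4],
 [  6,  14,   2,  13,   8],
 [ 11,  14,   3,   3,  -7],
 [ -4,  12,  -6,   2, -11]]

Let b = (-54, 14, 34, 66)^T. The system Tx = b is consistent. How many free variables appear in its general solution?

Row reduce the augmented matrix [T | b].
R2 ← R2 − (6/11)·R1: [0, 202/11, -4, 161/11, 64/11, 478/11]
R3 ← R3 − R1: [0, 22, -8, 6, -11, 88]
R4 ← R4 + (4/11)·R1: [0, 100/11, -2, 10/11, -105/11, 510/11]
R3 ← R3 − (121/101)·R2: [0, 0, -324/101, -1165/101, -1815/101, 3630/101]
R4 ← R4 − (50/101)·R2: [0, 0, -2/101, -640/101, -1255/101, 2510/101]
R4 ← R4 − (1/162)·R3: [0, 0, 0, -1015/162, -665/54, 665/27]
The echelon form has 4 nonzero rows, and every pivot lies in the first 5 columns, so rank(T) = rank([T|b]) = 4.
The system is consistent.
Free variables = (unknowns) − (rank) = 5 − 4 = 1.

1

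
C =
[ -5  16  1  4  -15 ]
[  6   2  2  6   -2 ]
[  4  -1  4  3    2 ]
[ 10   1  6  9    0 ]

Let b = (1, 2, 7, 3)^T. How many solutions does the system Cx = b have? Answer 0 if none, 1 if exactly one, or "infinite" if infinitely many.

0

Row reduce the augmented matrix [C | b].
R2 ← R2 + (6/5)·R1: [0, 106/5, 16/5, 54/5, -20, 16/5]
R3 ← R3 + (4/5)·R1: [0, 59/5, 24/5, 31/5, -10, 39/5]
R4 ← R4 + (2)·R1: [0, 33, 8, 17, -30, 5]
R3 ← R3 − (59/106)·R2: [0, 0, 160/53, 10/53, 60/53, 319/53]
R4 ← R4 − (165/106)·R2: [0, 0, 160/53, 10/53, 60/53, 1/53]
R4 ← R4 − R3: [0, 0, 0, 0, 0, -6]
The echelon form has 4 nonzero rows; the last pivot sits in the augmented column, so rank(C) = 3 but rank([C|b]) = 4.
Since the ranks differ, the system is inconsistent.
It has no solutions.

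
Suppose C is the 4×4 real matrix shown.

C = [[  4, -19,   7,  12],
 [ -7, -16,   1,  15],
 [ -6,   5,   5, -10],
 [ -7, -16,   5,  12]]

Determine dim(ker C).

Row reduce to echelon form.
R2 ← R2 + (7/4)·R1: [0, -197/4, 53/4, 36]
R3 ← R3 + (3/2)·R1: [0, -47/2, 31/2, 8]
R4 ← R4 + (7/4)·R1: [0, -197/4, 69/4, 33]
R3 ← R3 − (94/197)·R2: [0, 0, 1808/197, -1808/197]
R4 ← R4 − R2: [0, 0, 4, -3]
R4 ← R4 − (197/452)·R3: [0, 0, 0, 1]
4 nonzero rows, so rank(C) = 4.
C has 4 columns; by rank–nullity, nullity = 4 − 4 = 0.

0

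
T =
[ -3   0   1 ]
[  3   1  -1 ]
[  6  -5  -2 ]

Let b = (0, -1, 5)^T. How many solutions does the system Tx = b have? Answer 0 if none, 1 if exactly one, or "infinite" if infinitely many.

Row reduce the augmented matrix [T | b].
R2 ← R2 + R1: [0, 1, 0, -1]
R3 ← R3 + (2)·R1: [0, -5, 0, 5]
R3 ← R3 + (5)·R2: [0, 0, 0, 0]
The echelon form has 2 nonzero rows, and every pivot lies in the first 3 columns, so rank(T) = rank([T|b]) = 2.
The system is consistent.
rank = 2 < 3 unknowns, so there are infinitely many solutions.

infinite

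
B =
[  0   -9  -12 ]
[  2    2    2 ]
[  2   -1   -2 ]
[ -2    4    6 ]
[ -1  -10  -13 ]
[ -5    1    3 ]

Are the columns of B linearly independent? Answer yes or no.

Row reduce B to echelon form.
Swap R1 ↔ R2
R3 ← R3 − R1: [0, -3, -4]
R4 ← R4 + R1: [0, 6, 8]
R5 ← R5 + (1/2)·R1: [0, -9, -12]
R6 ← R6 + (5/2)·R1: [0, 6, 8]
R3 ← R3 − (1/3)·R2: [0, 0, 0]
R4 ← R4 + (2/3)·R2: [0, 0, 0]
R5 ← R5 − R2: [0, 0, 0]
R6 ← R6 + (2/3)·R2: [0, 0, 0]
2 pivots among 3 columns.
Only 2 < 3 pivot columns, so the columns are linearly dependent.

no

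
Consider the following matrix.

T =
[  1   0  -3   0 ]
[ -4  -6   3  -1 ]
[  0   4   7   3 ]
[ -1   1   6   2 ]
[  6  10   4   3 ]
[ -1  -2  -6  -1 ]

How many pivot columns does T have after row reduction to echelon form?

Row reduce to echelon form.
R2 ← R2 + (4)·R1: [0, -6, -9, -1]
R4 ← R4 + R1: [0, 1, 3, 2]
R5 ← R5 − (6)·R1: [0, 10, 22, 3]
R6 ← R6 + R1: [0, -2, -9, -1]
R3 ← R3 + (2/3)·R2: [0, 0, 1, 7/3]
R4 ← R4 + (1/6)·R2: [0, 0, 3/2, 11/6]
R5 ← R5 + (5/3)·R2: [0, 0, 7, 4/3]
R6 ← R6 − (1/3)·R2: [0, 0, -6, -2/3]
R4 ← R4 − (3/2)·R3: [0, 0, 0, -5/3]
R5 ← R5 − (7)·R3: [0, 0, 0, -15]
R6 ← R6 + (6)·R3: [0, 0, 0, 40/3]
R5 ← R5 − (9)·R4: [0, 0, 0, 0]
R6 ← R6 + (8)·R4: [0, 0, 0, 0]
Echelon form has 4 nonzero rows, so rank(T) = 4.
Each nonzero row contributes one pivot column: 4 pivot columns.

4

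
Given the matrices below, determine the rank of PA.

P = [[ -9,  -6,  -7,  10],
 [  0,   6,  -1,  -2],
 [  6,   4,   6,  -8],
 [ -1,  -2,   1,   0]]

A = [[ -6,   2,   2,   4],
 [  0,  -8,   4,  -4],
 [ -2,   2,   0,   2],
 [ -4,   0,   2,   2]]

2

First compute PA:
[[ 28,  16, -22,  -6],
 [ 10, -50,  20, -30],
 [-16,  -8,  12,   4],
 [  4,  16, -10,   6]]
Now row reduce the product.
R2 ← R2 − (5/14)·R1: [0, -390/7, 195/7, -195/7]
R3 ← R3 + (4/7)·R1: [0, 8/7, -4/7, 4/7]
R4 ← R4 − (1/7)·R1: [0, 96/7, -48/7, 48/7]
R3 ← R3 + (4/195)·R2: [0, 0, 0, 0]
R4 ← R4 + (16/65)·R2: [0, 0, 0, 0]
2 nonzero rows, so rank(PA) = 2.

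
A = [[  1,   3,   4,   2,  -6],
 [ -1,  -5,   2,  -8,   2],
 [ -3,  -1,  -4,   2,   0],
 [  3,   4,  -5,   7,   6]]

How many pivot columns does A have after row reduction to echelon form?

3

Row reduce to echelon form.
R2 ← R2 + R1: [0, -2, 6, -6, -4]
R3 ← R3 + (3)·R1: [0, 8, 8, 8, -18]
R4 ← R4 − (3)·R1: [0, -5, -17, 1, 24]
R3 ← R3 + (4)·R2: [0, 0, 32, -16, -34]
R4 ← R4 − (5/2)·R2: [0, 0, -32, 16, 34]
R4 ← R4 + R3: [0, 0, 0, 0, 0]
Echelon form has 3 nonzero rows, so rank(A) = 3.
Each nonzero row contributes one pivot column: 3 pivot columns.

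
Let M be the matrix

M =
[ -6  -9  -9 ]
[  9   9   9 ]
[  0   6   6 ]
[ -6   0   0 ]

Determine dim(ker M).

Row reduce to echelon form.
R2 ← R2 + (3/2)·R1: [0, -9/2, -9/2]
R4 ← R4 − R1: [0, 9, 9]
R3 ← R3 + (4/3)·R2: [0, 0, 0]
R4 ← R4 + (2)·R2: [0, 0, 0]
2 nonzero rows, so rank(M) = 2.
M has 3 columns; by rank–nullity, nullity = 3 − 2 = 1.

1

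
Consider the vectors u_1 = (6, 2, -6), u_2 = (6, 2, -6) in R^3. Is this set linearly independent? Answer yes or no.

Form the matrix with these vectors as rows and row reduce.
R2 ← R2 − R1: [0, 0, 0]
1 nonzero row, so the 2 vectors span a space of dimension 1.
Since 1 < 2, the vectors are linearly dependent.

no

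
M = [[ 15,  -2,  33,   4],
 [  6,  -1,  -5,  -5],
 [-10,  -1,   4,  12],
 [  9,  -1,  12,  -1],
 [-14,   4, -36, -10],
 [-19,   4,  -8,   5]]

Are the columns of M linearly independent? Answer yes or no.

Row reduce M to echelon form.
R2 ← R2 − (2/5)·R1: [0, -1/5, -91/5, -33/5]
R3 ← R3 + (2/3)·R1: [0, -7/3, 26, 44/3]
R4 ← R4 − (3/5)·R1: [0, 1/5, -39/5, -17/5]
R5 ← R5 + (14/15)·R1: [0, 32/15, -26/5, -94/15]
R6 ← R6 + (19/15)·R1: [0, 22/15, 169/5, 151/15]
R3 ← R3 − (35/3)·R2: [0, 0, 715/3, 275/3]
R4 ← R4 + R2: [0, 0, -26, -10]
R5 ← R5 + (32/3)·R2: [0, 0, -598/3, -230/3]
R6 ← R6 + (22/3)·R2: [0, 0, -299/3, -115/3]
R4 ← R4 + (6/55)·R3: [0, 0, 0, 0]
R5 ← R5 + (46/55)·R3: [0, 0, 0, 0]
R6 ← R6 + (23/55)·R3: [0, 0, 0, 0]
3 pivots among 4 columns.
Only 3 < 4 pivot columns, so the columns are linearly dependent.

no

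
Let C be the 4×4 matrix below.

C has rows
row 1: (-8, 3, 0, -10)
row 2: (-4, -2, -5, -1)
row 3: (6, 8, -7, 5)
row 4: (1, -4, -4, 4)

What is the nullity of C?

Row reduce to echelon form.
R2 ← R2 − (1/2)·R1: [0, -7/2, -5, 4]
R3 ← R3 + (3/4)·R1: [0, 41/4, -7, -5/2]
R4 ← R4 + (1/8)·R1: [0, -29/8, -4, 11/4]
R3 ← R3 + (41/14)·R2: [0, 0, -303/14, 129/14]
R4 ← R4 − (29/28)·R2: [0, 0, 33/28, -39/28]
R4 ← R4 + (11/202)·R3: [0, 0, 0, -90/101]
4 nonzero rows, so rank(C) = 4.
C has 4 columns; by rank–nullity, nullity = 4 − 4 = 0.

0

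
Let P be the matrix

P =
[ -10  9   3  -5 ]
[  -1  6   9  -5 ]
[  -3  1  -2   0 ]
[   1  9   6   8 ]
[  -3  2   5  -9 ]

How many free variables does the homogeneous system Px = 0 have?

Row reduce to echelon form.
R2 ← R2 − (1/10)·R1: [0, 51/10, 87/10, -9/2]
R3 ← R3 − (3/10)·R1: [0, -17/10, -29/10, 3/2]
R4 ← R4 + (1/10)·R1: [0, 99/10, 63/10, 15/2]
R5 ← R5 − (3/10)·R1: [0, -7/10, 41/10, -15/2]
R3 ← R3 + (1/3)·R2: [0, 0, 0, 0]
R4 ← R4 − (33/17)·R2: [0, 0, -180/17, 276/17]
R5 ← R5 + (7/51)·R2: [0, 0, 90/17, -138/17]
Swap R3 ↔ R4
R5 ← R5 + (1/2)·R3: [0, 0, 0, 0]
3 nonzero rows, so rank(P) = 3.
P has 4 columns; by rank–nullity, nullity = 4 − 3 = 1.

1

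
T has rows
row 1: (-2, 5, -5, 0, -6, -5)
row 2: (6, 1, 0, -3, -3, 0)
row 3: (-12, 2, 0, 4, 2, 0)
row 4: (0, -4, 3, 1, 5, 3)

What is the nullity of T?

3

Row reduce to echelon form.
R2 ← R2 + (3)·R1: [0, 16, -15, -3, -21, -15]
R3 ← R3 − (6)·R1: [0, -28, 30, 4, 38, 30]
R3 ← R3 + (7/4)·R2: [0, 0, 15/4, -5/4, 5/4, 15/4]
R4 ← R4 + (1/4)·R2: [0, 0, -3/4, 1/4, -1/4, -3/4]
R4 ← R4 + (1/5)·R3: [0, 0, 0, 0, 0, 0]
3 nonzero rows, so rank(T) = 3.
T has 6 columns; by rank–nullity, nullity = 6 − 3 = 3.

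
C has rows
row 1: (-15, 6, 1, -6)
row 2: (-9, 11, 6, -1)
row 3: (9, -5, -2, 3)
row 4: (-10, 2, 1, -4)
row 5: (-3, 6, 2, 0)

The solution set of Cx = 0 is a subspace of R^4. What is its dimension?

0

Row reduce to echelon form.
R2 ← R2 − (3/5)·R1: [0, 37/5, 27/5, 13/5]
R3 ← R3 + (3/5)·R1: [0, -7/5, -7/5, -3/5]
R4 ← R4 − (2/3)·R1: [0, -2, 1/3, 0]
R5 ← R5 − (1/5)·R1: [0, 24/5, 9/5, 6/5]
R3 ← R3 + (7/37)·R2: [0, 0, -14/37, -4/37]
R4 ← R4 + (10/37)·R2: [0, 0, 199/111, 26/37]
R5 ← R5 − (24/37)·R2: [0, 0, -63/37, -18/37]
R4 ← R4 + (199/42)·R3: [0, 0, 0, 4/21]
R5 ← R5 − (9/2)·R3: [0, 0, 0, 0]
4 nonzero rows, so rank(C) = 4.
C has 4 columns; by rank–nullity, nullity = 4 − 4 = 0.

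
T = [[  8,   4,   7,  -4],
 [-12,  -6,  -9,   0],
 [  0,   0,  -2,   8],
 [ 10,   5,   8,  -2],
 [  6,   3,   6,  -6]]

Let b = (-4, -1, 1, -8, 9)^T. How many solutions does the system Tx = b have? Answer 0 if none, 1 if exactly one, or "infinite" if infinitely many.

Row reduce the augmented matrix [T | b].
R2 ← R2 + (3/2)·R1: [0, 0, 3/2, -6, -7]
R4 ← R4 − (5/4)·R1: [0, 0, -3/4, 3, -3]
R5 ← R5 − (3/4)·R1: [0, 0, 3/4, -3, 12]
R3 ← R3 + (4/3)·R2: [0, 0, 0, 0, -25/3]
R4 ← R4 + (1/2)·R2: [0, 0, 0, 0, -13/2]
R5 ← R5 − (1/2)·R2: [0, 0, 0, 0, 31/2]
R4 ← R4 − (39/50)·R3: [0, 0, 0, 0, 0]
R5 ← R5 + (93/50)·R3: [0, 0, 0, 0, 0]
The echelon form has 3 nonzero rows; the last pivot sits in the augmented column, so rank(T) = 2 but rank([T|b]) = 3.
Since the ranks differ, the system is inconsistent.
It has no solutions.

0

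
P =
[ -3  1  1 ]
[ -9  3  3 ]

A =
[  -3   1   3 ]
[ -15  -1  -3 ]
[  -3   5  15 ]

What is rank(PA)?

First compute PA:
[[ -9,   1,   3],
 [-27,   3,   9]]
Now row reduce the product.
R2 ← R2 − (3)·R1: [0, 0, 0]
1 nonzero row, so rank(PA) = 1.

1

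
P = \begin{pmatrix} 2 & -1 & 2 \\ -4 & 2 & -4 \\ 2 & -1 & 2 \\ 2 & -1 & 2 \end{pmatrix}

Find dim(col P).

Row reduce to echelon form.
R2 ← R2 + (2)·R1: [0, 0, 0]
R3 ← R3 − R1: [0, 0, 0]
R4 ← R4 − R1: [0, 0, 0]
Echelon form has 1 nonzero row, so rank(P) = 1.
The column space has dimension equal to the rank: 1.

1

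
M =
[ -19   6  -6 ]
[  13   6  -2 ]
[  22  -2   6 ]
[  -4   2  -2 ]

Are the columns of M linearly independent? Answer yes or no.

yes

Row reduce M to echelon form.
R2 ← R2 + (13/19)·R1: [0, 192/19, -116/19]
R3 ← R3 + (22/19)·R1: [0, 94/19, -18/19]
R4 ← R4 − (4/19)·R1: [0, 14/19, -14/19]
R3 ← R3 − (47/96)·R2: [0, 0, 49/24]
R4 ← R4 − (7/96)·R2: [0, 0, -7/24]
R4 ← R4 + (1/7)·R3: [0, 0, 0]
3 pivots among 3 columns.
Every column is a pivot column, so the columns are linearly independent.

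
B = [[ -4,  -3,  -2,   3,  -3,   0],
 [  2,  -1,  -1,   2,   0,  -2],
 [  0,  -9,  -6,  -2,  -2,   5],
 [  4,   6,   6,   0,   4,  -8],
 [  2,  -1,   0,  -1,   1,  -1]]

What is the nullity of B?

2

Row reduce to echelon form.
R2 ← R2 + (1/2)·R1: [0, -5/2, -2, 7/2, -3/2, -2]
R4 ← R4 + R1: [0, 3, 4, 3, 1, -8]
R5 ← R5 + (1/2)·R1: [0, -5/2, -1, 1/2, -1/2, -1]
R3 ← R3 − (18/5)·R2: [0, 0, 6/5, -73/5, 17/5, 61/5]
R4 ← R4 + (6/5)·R2: [0, 0, 8/5, 36/5, -4/5, -52/5]
R5 ← R5 − R2: [0, 0, 1, -3, 1, 1]
R4 ← R4 − (4/3)·R3: [0, 0, 0, 80/3, -16/3, -80/3]
R5 ← R5 − (5/6)·R3: [0, 0, 0, 55/6, -11/6, -55/6]
R5 ← R5 − (11/32)·R4: [0, 0, 0, 0, 0, 0]
4 nonzero rows, so rank(B) = 4.
B has 6 columns; by rank–nullity, nullity = 6 − 4 = 2.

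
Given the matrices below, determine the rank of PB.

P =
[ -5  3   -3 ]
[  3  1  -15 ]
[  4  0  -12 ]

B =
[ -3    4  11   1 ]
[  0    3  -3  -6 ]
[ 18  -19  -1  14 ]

First compute PB:
[[-39,  46, -61, -65],
 [-279, 300,  45, -213],
 [-228, 244,  56, -164]]
Now row reduce the product.
R2 ← R2 − (93/13)·R1: [0, -378/13, 6258/13, 252]
R3 ← R3 − (76/13)·R1: [0, -324/13, 5364/13, 216]
R3 ← R3 − (6/7)·R2: [0, 0, 0, 0]
2 nonzero rows, so rank(PB) = 2.

2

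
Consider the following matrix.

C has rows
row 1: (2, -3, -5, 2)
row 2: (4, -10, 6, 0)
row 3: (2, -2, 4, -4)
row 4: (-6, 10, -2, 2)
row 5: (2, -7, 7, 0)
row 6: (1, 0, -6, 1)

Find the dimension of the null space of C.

Row reduce to echelon form.
R2 ← R2 − (2)·R1: [0, -4, 16, -4]
R3 ← R3 − R1: [0, 1, 9, -6]
R4 ← R4 + (3)·R1: [0, 1, -17, 8]
R5 ← R5 − R1: [0, -4, 12, -2]
R6 ← R6 − (1/2)·R1: [0, 3/2, -7/2, 0]
R3 ← R3 + (1/4)·R2: [0, 0, 13, -7]
R4 ← R4 + (1/4)·R2: [0, 0, -13, 7]
R5 ← R5 − R2: [0, 0, -4, 2]
R6 ← R6 + (3/8)·R2: [0, 0, 5/2, -3/2]
R4 ← R4 + R3: [0, 0, 0, 0]
R5 ← R5 + (4/13)·R3: [0, 0, 0, -2/13]
R6 ← R6 − (5/26)·R3: [0, 0, 0, -2/13]
Swap R4 ↔ R5
R6 ← R6 − R4: [0, 0, 0, 0]
4 nonzero rows, so rank(C) = 4.
C has 4 columns; by rank–nullity, nullity = 4 − 4 = 0.

0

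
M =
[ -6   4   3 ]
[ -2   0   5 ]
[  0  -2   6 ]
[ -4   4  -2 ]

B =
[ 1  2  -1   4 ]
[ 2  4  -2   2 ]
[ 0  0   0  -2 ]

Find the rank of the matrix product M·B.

First compute MB:
[[  2,   4,  -2, -22],
 [ -2,  -4,   2, -18],
 [ -4,  -8,   4, -16],
 [  4,   8,  -4,  -4]]
Now row reduce the product.
R2 ← R2 + R1: [0, 0, 0, -40]
R3 ← R3 + (2)·R1: [0, 0, 0, -60]
R4 ← R4 − (2)·R1: [0, 0, 0, 40]
R3 ← R3 − (3/2)·R2: [0, 0, 0, 0]
R4 ← R4 + R2: [0, 0, 0, 0]
2 nonzero rows, so rank(MB) = 2.

2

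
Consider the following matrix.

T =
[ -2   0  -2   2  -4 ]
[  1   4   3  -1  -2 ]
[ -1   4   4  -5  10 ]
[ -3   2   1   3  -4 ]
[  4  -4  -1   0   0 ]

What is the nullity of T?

Row reduce to echelon form.
R2 ← R2 + (1/2)·R1: [0, 4, 2, 0, -4]
R3 ← R3 − (1/2)·R1: [0, 4, 5, -6, 12]
R4 ← R4 − (3/2)·R1: [0, 2, 4, 0, 2]
R5 ← R5 + (2)·R1: [0, -4, -5, 4, -8]
R3 ← R3 − R2: [0, 0, 3, -6, 16]
R4 ← R4 − (1/2)·R2: [0, 0, 3, 0, 4]
R5 ← R5 + R2: [0, 0, -3, 4, -12]
R4 ← R4 − R3: [0, 0, 0, 6, -12]
R5 ← R5 + R3: [0, 0, 0, -2, 4]
R5 ← R5 + (1/3)·R4: [0, 0, 0, 0, 0]
4 nonzero rows, so rank(T) = 4.
T has 5 columns; by rank–nullity, nullity = 5 − 4 = 1.

1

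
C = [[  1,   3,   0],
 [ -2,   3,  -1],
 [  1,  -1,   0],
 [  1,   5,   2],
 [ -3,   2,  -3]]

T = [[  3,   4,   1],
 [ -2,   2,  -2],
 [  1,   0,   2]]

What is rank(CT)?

First compute CT:
[[ -3,  10,  -5],
 [-13,  -2, -10],
 [  5,   2,   3],
 [ -5,  14,  -5],
 [-16,  -8, -13]]
Now row reduce the product.
R2 ← R2 − (13/3)·R1: [0, -136/3, 35/3]
R3 ← R3 + (5/3)·R1: [0, 56/3, -16/3]
R4 ← R4 − (5/3)·R1: [0, -8/3, 10/3]
R5 ← R5 − (16/3)·R1: [0, -184/3, 41/3]
R3 ← R3 + (7/17)·R2: [0, 0, -9/17]
R4 ← R4 − (1/17)·R2: [0, 0, 45/17]
R5 ← R5 − (23/17)·R2: [0, 0, -36/17]
R4 ← R4 + (5)·R3: [0, 0, 0]
R5 ← R5 − (4)·R3: [0, 0, 0]
3 nonzero rows, so rank(CT) = 3.

3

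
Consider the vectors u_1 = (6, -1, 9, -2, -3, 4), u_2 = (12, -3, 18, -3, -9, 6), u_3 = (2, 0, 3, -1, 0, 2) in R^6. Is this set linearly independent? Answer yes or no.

no

Form the matrix with these vectors as rows and row reduce.
R2 ← R2 − (2)·R1: [0, -1, 0, 1, -3, -2]
R3 ← R3 − (1/3)·R1: [0, 1/3, 0, -1/3, 1, 2/3]
R3 ← R3 + (1/3)·R2: [0, 0, 0, 0, 0, 0]
2 nonzero rows, so the 3 vectors span a space of dimension 2.
Since 2 < 3, the vectors are linearly dependent.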